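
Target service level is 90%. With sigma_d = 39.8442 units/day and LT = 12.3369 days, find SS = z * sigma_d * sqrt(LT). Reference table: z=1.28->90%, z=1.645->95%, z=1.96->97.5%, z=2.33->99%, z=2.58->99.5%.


From the table, SL = 90% corresponds to z = 1.28
sqrt(LT) = sqrt(12.3369) = 3.5124
SS = 1.28 * 39.8442 * 3.5124 = 179.1340

179.1340 units


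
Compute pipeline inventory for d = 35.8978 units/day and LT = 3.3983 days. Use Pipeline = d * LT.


Pipeline = 35.8978 * 3.3983 = 121.9915

121.9915 units


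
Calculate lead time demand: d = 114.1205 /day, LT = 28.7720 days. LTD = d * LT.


LTD = 114.1205 * 28.7720 = 3283.4750

3283.4750 units


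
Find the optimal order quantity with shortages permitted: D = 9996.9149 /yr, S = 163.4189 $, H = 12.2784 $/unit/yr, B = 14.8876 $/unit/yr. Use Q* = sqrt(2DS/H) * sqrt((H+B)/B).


sqrt(2DS/H) = 515.8557
sqrt((H+B)/B) = 1.3508
Q* = 515.8557 * 1.3508 = 696.8331

696.8331 units


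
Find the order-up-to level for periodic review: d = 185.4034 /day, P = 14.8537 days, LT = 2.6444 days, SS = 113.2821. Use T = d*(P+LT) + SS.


P + LT = 17.4981
d*(P+LT) = 185.4034 * 17.4981 = 3244.2072
T = 3244.2072 + 113.2821 = 3357.4893

3357.4893 units


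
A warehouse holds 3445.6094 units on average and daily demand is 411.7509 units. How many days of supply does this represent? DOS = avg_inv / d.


DOS = 3445.6094 / 411.7509 = 8.3682

8.3682 days


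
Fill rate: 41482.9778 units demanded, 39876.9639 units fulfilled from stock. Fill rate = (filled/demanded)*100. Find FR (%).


FR = 39876.9639 / 41482.9778 * 100 = 96.1285

96.1285%


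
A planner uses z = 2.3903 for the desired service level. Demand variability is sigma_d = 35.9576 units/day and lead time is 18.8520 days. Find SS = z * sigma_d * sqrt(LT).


sqrt(LT) = sqrt(18.8520) = 4.3419
SS = 2.3903 * 35.9576 * 4.3419 = 373.1830

373.1830 units


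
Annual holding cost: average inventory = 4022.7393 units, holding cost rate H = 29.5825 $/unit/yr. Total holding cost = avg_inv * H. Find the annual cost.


Cost = 4022.7393 * 29.5825 = 119002.6853

119002.6853 $/yr


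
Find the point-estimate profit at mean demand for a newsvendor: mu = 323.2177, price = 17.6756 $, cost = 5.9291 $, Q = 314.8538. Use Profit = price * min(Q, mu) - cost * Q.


Sales at mu = min(314.8538, 323.2177) = 314.8538
Revenue = 17.6756 * 314.8538 = 5565.2298
Total cost = 5.9291 * 314.8538 = 1866.7997
Profit = 5565.2298 - 1866.7997 = 3698.4302

3698.4302 $


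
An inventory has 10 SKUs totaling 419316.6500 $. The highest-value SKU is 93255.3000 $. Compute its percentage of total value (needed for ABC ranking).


Top item = 93255.3000
Total = 419316.6500
Percentage = 93255.3000 / 419316.6500 * 100 = 22.2398

22.2398%


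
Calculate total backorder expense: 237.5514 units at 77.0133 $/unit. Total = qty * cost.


Total = 237.5514 * 77.0133 = 18294.6172

18294.6172 $


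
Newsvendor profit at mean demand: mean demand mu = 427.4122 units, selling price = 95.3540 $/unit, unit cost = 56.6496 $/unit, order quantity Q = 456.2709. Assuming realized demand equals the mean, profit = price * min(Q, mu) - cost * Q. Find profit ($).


Sales at mu = min(456.2709, 427.4122) = 427.4122
Revenue = 95.3540 * 427.4122 = 40755.4629
Total cost = 56.6496 * 456.2709 = 25847.5640
Profit = 40755.4629 - 25847.5640 = 14907.8989

14907.8989 $


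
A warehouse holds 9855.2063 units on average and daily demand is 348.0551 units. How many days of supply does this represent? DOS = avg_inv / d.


DOS = 9855.2063 / 348.0551 = 28.3151

28.3151 days


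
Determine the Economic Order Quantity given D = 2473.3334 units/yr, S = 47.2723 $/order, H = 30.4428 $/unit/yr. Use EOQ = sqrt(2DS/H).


2*D*S = 2 * 2473.3334 * 47.2723 = 233840.3170
2*D*S/H = 7681.3012
EOQ = sqrt(7681.3012) = 87.6430

87.6430 units


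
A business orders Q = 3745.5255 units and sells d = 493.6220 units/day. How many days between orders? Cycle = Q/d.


Cycle = 3745.5255 / 493.6220 = 7.5878

7.5878 days


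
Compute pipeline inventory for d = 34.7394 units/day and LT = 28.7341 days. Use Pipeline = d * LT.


Pipeline = 34.7394 * 28.7341 = 998.2054

998.2054 units


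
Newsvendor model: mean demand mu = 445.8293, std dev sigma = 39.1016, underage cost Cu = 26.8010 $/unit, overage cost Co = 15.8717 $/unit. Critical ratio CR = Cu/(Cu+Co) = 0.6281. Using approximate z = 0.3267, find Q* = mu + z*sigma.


CR = Cu/(Cu+Co) = 26.8010/(26.8010+15.8717) = 0.6281
z = 0.3267
Q* = 445.8293 + 0.3267 * 39.1016 = 458.6038

458.6038 units


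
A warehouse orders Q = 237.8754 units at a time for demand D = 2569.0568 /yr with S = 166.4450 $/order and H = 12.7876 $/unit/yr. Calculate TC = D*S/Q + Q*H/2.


Ordering cost = D*S/Q = 1797.6077
Holding cost = Q*H/2 = 1520.9277
TC = 1797.6077 + 1520.9277 = 3318.5355

3318.5355 $/yr


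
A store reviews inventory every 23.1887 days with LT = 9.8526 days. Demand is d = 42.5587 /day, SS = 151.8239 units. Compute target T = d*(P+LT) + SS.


P + LT = 33.0413
d*(P+LT) = 42.5587 * 33.0413 = 1406.1948
T = 1406.1948 + 151.8239 = 1558.0187

1558.0187 units


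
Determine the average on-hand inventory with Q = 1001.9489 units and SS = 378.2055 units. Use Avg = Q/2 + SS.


Q/2 = 500.9744
Avg = 500.9744 + 378.2055 = 879.1799

879.1799 units


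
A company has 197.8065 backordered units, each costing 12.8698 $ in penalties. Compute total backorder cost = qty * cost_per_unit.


Total = 197.8065 * 12.8698 = 2545.7301

2545.7301 $


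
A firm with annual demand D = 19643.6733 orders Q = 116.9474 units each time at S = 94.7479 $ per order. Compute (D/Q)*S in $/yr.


Number of orders = D/Q = 167.9702
Cost = 167.9702 * 94.7479 = 15914.8198

15914.8198 $/yr


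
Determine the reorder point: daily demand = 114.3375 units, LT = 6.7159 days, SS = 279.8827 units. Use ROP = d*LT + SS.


d*LT = 114.3375 * 6.7159 = 767.8792
ROP = 767.8792 + 279.8827 = 1047.7619

1047.7619 units


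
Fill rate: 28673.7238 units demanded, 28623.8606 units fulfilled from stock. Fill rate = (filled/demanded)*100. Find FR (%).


FR = 28623.8606 / 28673.7238 * 100 = 99.8261

99.8261%


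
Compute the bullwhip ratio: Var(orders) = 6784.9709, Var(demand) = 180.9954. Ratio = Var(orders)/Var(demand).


BW = 6784.9709 / 180.9954 = 37.4870

37.4870


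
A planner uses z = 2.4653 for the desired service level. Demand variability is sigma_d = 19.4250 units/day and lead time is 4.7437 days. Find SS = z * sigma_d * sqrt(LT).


sqrt(LT) = sqrt(4.7437) = 2.1780
SS = 2.4653 * 19.4250 * 2.1780 = 104.3012

104.3012 units


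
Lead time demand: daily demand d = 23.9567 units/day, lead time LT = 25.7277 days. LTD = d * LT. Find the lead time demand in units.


LTD = 23.9567 * 25.7277 = 616.3508

616.3508 units


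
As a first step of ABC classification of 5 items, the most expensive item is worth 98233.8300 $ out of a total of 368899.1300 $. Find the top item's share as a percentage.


Top item = 98233.8300
Total = 368899.1300
Percentage = 98233.8300 / 368899.1300 * 100 = 26.6289

26.6289%


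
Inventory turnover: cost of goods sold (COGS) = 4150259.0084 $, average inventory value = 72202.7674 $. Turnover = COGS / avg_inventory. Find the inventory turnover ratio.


Turnover = 4150259.0084 / 72202.7674 = 57.4806

57.4806


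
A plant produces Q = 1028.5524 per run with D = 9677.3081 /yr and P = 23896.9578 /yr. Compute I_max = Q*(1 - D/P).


D/P = 0.4050
1 - D/P = 0.5950
I_max = 1028.5524 * 0.5950 = 612.0300

612.0300 units


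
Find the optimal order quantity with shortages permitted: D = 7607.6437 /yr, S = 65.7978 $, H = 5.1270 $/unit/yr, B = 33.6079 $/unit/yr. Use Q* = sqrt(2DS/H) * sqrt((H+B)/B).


sqrt(2DS/H) = 441.8899
sqrt((H+B)/B) = 1.0736
Q* = 441.8899 * 1.0736 = 474.4000

474.4000 units


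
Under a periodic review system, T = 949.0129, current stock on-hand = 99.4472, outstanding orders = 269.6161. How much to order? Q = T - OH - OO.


Inventory position = OH + OO = 99.4472 + 269.6161 = 369.0633
Q = 949.0129 - 369.0633 = 579.9496

579.9496 units


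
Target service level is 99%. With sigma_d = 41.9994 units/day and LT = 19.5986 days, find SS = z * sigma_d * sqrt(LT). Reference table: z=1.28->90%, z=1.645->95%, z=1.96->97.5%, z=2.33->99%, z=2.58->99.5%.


From the table, SL = 99% corresponds to z = 2.33
sqrt(LT) = sqrt(19.5986) = 4.4270
SS = 2.33 * 41.9994 * 4.4270 = 433.2230

433.2230 units


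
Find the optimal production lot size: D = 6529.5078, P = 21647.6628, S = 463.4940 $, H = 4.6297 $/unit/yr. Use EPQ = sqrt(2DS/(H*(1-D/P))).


1 - D/P = 1 - 0.3016 = 0.6984
H*(1-D/P) = 3.2333
2DS = 6052775.3765
EPQ = sqrt(1872034.8436) = 1368.2232

1368.2232 units


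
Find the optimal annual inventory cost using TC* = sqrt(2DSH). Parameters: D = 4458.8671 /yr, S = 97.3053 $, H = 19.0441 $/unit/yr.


2*D*S*H = 16525380.6889
TC* = sqrt(16525380.6889) = 4065.1421

4065.1421 $/yr


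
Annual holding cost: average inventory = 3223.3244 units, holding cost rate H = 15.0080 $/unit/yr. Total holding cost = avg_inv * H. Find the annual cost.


Cost = 3223.3244 * 15.0080 = 48375.6526

48375.6526 $/yr


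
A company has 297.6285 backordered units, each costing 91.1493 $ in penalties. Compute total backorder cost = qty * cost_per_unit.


Total = 297.6285 * 91.1493 = 27128.6294

27128.6294 $


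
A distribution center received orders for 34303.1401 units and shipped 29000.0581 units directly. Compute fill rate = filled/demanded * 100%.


FR = 29000.0581 / 34303.1401 * 100 = 84.5405

84.5405%


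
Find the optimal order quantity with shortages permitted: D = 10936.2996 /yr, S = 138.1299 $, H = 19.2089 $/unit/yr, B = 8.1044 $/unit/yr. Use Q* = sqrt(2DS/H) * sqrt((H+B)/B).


sqrt(2DS/H) = 396.5909
sqrt((H+B)/B) = 1.8358
Q* = 396.5909 * 1.8358 = 728.0638

728.0638 units


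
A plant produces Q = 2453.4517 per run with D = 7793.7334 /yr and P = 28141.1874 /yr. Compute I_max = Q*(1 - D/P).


D/P = 0.2770
1 - D/P = 0.7230
I_max = 2453.4517 * 0.7230 = 1773.9655

1773.9655 units


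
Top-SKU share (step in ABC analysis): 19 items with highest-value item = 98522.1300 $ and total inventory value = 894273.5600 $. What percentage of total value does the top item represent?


Top item = 98522.1300
Total = 894273.5600
Percentage = 98522.1300 / 894273.5600 * 100 = 11.0170

11.0170%


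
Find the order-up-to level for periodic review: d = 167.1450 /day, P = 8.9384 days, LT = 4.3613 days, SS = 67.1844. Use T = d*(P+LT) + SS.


P + LT = 13.2997
d*(P+LT) = 167.1450 * 13.2997 = 2222.9784
T = 2222.9784 + 67.1844 = 2290.1628

2290.1628 units


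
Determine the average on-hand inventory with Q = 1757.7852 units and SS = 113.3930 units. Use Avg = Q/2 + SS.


Q/2 = 878.8926
Avg = 878.8926 + 113.3930 = 992.2856

992.2856 units


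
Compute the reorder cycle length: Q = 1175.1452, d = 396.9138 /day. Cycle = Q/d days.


Cycle = 1175.1452 / 396.9138 = 2.9607

2.9607 days


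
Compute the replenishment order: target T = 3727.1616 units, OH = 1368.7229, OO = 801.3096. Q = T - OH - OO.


Inventory position = OH + OO = 1368.7229 + 801.3096 = 2170.0325
Q = 3727.1616 - 2170.0325 = 1557.1291

1557.1291 units


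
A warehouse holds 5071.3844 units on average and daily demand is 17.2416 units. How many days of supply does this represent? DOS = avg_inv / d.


DOS = 5071.3844 / 17.2416 = 294.1365

294.1365 days


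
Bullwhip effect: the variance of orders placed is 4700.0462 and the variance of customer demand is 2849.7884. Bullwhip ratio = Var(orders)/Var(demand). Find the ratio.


BW = 4700.0462 / 2849.7884 = 1.6493

1.6493


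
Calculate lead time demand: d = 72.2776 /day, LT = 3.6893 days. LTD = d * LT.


LTD = 72.2776 * 3.6893 = 266.6537

266.6537 units


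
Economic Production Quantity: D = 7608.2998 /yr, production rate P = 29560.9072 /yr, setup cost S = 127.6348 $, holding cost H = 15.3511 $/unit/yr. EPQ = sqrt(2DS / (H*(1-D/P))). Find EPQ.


1 - D/P = 1 - 0.2574 = 0.7426
H*(1-D/P) = 11.4001
2DS = 1942167.6466
EPQ = sqrt(170364.4054) = 412.7522

412.7522 units


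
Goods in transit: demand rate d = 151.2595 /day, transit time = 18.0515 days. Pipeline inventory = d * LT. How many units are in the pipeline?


Pipeline = 151.2595 * 18.0515 = 2730.4609

2730.4609 units


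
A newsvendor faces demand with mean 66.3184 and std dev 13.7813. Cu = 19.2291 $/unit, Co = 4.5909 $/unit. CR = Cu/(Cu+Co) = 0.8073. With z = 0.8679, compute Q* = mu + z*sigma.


CR = Cu/(Cu+Co) = 19.2291/(19.2291+4.5909) = 0.8073
z = 0.8679
Q* = 66.3184 + 0.8679 * 13.7813 = 78.2792

78.2792 units


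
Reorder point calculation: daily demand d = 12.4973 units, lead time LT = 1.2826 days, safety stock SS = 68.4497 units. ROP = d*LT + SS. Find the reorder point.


d*LT = 12.4973 * 1.2826 = 16.0290
ROP = 16.0290 + 68.4497 = 84.4787

84.4787 units


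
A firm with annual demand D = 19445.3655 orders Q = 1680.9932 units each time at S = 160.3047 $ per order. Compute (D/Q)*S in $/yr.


Number of orders = D/Q = 11.5678
Cost = 11.5678 * 160.3047 = 1854.3701

1854.3701 $/yr


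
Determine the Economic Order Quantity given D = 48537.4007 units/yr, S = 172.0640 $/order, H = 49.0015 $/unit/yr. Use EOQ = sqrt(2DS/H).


2*D*S = 2 * 48537.4007 * 172.0640 = 16703078.6281
2*D*S/H = 340868.7209
EOQ = sqrt(340868.7209) = 583.8396

583.8396 units


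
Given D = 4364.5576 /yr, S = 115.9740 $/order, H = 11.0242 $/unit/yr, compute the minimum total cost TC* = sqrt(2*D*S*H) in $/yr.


2*D*S*H = 11160353.3481
TC* = sqrt(11160353.3481) = 3340.7115

3340.7115 $/yr


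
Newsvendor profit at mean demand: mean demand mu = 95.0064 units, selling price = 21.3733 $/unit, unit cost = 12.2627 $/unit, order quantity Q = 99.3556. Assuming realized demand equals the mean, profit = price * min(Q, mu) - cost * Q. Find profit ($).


Sales at mu = min(99.3556, 95.0064) = 95.0064
Revenue = 21.3733 * 95.0064 = 2030.6003
Total cost = 12.2627 * 99.3556 = 1218.3679
Profit = 2030.6003 - 1218.3679 = 812.2324

812.2324 $


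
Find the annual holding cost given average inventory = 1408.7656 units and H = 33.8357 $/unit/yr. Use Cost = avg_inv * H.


Cost = 1408.7656 * 33.8357 = 47666.5702

47666.5702 $/yr


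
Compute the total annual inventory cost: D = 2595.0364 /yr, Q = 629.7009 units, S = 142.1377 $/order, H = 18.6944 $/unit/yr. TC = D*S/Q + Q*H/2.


Ordering cost = D*S/Q = 585.7583
Holding cost = Q*H/2 = 5885.9403
TC = 585.7583 + 5885.9403 = 6471.6985

6471.6985 $/yr


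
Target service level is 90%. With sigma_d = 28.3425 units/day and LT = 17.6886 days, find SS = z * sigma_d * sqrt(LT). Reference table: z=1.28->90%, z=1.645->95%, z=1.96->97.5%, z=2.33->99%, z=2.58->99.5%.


From the table, SL = 90% corresponds to z = 1.28
sqrt(LT) = sqrt(17.6886) = 4.2058
SS = 1.28 * 28.3425 * 4.2058 = 152.5790

152.5790 units


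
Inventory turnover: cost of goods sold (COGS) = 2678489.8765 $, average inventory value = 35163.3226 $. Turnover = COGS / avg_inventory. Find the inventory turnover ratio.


Turnover = 2678489.8765 / 35163.3226 = 76.1728

76.1728


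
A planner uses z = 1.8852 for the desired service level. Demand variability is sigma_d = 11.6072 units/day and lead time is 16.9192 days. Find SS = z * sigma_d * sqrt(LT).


sqrt(LT) = sqrt(16.9192) = 4.1133
SS = 1.8852 * 11.6072 * 4.1133 = 90.0067

90.0067 units


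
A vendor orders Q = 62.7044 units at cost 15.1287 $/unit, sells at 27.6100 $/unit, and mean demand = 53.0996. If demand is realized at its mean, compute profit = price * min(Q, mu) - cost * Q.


Sales at mu = min(62.7044, 53.0996) = 53.0996
Revenue = 27.6100 * 53.0996 = 1466.0800
Total cost = 15.1287 * 62.7044 = 948.6361
Profit = 1466.0800 - 948.6361 = 517.4439

517.4439 $


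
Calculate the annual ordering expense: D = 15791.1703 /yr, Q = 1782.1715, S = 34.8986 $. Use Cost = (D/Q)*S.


Number of orders = D/Q = 8.8606
Cost = 8.8606 * 34.8986 = 309.2237

309.2237 $/yr


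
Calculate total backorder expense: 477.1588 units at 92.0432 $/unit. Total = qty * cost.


Total = 477.1588 * 92.0432 = 43919.2229

43919.2229 $


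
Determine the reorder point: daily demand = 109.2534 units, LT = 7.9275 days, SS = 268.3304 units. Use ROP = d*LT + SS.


d*LT = 109.2534 * 7.9275 = 866.1063
ROP = 866.1063 + 268.3304 = 1134.4367

1134.4367 units


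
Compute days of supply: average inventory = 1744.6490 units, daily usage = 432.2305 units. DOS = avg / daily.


DOS = 1744.6490 / 432.2305 = 4.0364

4.0364 days


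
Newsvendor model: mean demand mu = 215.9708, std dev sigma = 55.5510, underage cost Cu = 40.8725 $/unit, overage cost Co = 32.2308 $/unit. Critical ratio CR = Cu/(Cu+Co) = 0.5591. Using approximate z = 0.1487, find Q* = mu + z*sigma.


CR = Cu/(Cu+Co) = 40.8725/(40.8725+32.2308) = 0.5591
z = 0.1487
Q* = 215.9708 + 0.1487 * 55.5510 = 224.2312

224.2312 units


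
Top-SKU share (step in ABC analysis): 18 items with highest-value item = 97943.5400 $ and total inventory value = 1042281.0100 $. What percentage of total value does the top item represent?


Top item = 97943.5400
Total = 1042281.0100
Percentage = 97943.5400 / 1042281.0100 * 100 = 9.3970

9.3970%


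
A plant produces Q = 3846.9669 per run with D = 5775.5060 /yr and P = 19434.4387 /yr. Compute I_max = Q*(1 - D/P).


D/P = 0.2972
1 - D/P = 0.7028
I_max = 3846.9669 * 0.7028 = 2703.7293

2703.7293 units


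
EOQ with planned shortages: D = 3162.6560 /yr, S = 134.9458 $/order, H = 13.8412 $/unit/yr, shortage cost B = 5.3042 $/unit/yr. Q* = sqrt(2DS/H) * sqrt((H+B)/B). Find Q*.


sqrt(2DS/H) = 248.3326
sqrt((H+B)/B) = 1.8999
Q* = 248.3326 * 1.8999 = 471.7980

471.7980 units


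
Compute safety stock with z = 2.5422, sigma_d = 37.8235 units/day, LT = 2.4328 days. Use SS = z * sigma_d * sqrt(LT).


sqrt(LT) = sqrt(2.4328) = 1.5597
SS = 2.5422 * 37.8235 * 1.5597 = 149.9770

149.9770 units


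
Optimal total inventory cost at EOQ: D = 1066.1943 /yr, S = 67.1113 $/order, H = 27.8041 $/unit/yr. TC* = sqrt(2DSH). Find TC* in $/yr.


2*D*S*H = 3978971.6554
TC* = sqrt(3978971.6554) = 1994.7360

1994.7360 $/yr


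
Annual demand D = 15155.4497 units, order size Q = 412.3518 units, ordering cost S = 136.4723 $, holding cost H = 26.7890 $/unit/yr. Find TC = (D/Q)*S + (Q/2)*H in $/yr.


Ordering cost = D*S/Q = 5015.8604
Holding cost = Q*H/2 = 5523.2462
TC = 5015.8604 + 5523.2462 = 10539.1066

10539.1066 $/yr


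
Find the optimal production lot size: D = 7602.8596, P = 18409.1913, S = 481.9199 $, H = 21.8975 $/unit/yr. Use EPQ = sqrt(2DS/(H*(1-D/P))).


1 - D/P = 1 - 0.4130 = 0.5870
H*(1-D/P) = 12.8540
2DS = 7327938.6763
EPQ = sqrt(570090.3740) = 755.0433

755.0433 units


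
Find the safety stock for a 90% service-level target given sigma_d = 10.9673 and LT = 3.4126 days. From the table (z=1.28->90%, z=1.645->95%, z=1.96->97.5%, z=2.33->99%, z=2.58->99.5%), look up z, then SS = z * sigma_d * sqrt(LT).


From the table, SL = 90% corresponds to z = 1.28
sqrt(LT) = sqrt(3.4126) = 1.8473
SS = 1.28 * 10.9673 * 1.8473 = 25.9330

25.9330 units


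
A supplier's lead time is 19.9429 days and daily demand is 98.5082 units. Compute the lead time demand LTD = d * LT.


LTD = 98.5082 * 19.9429 = 1964.5392

1964.5392 units


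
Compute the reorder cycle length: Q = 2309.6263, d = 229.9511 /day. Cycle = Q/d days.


Cycle = 2309.6263 / 229.9511 = 10.0440

10.0440 days


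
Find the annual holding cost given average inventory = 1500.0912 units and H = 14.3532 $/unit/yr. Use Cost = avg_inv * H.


Cost = 1500.0912 * 14.3532 = 21531.1090

21531.1090 $/yr


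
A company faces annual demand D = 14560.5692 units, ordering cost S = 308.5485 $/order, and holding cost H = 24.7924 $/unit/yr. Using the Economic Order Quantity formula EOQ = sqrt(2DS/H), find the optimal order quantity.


2*D*S = 2 * 14560.5692 * 308.5485 = 8985283.5716
2*D*S/H = 362420.8859
EOQ = sqrt(362420.8859) = 602.0140

602.0140 units


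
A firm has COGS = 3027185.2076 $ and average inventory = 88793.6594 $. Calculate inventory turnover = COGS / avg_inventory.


Turnover = 3027185.2076 / 88793.6594 = 34.0924

34.0924


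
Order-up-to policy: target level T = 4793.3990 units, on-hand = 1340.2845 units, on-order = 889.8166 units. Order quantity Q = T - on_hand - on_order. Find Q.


Inventory position = OH + OO = 1340.2845 + 889.8166 = 2230.1011
Q = 4793.3990 - 2230.1011 = 2563.2979

2563.2979 units


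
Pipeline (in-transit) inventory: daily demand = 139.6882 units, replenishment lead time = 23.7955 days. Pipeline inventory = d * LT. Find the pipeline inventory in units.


Pipeline = 139.6882 * 23.7955 = 3323.9506

3323.9506 units


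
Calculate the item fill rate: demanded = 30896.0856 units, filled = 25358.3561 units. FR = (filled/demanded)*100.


FR = 25358.3561 / 30896.0856 * 100 = 82.0763

82.0763%


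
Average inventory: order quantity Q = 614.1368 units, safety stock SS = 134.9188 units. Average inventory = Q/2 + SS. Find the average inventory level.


Q/2 = 307.0684
Avg = 307.0684 + 134.9188 = 441.9872

441.9872 units


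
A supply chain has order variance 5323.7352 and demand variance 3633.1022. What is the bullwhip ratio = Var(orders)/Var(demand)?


BW = 5323.7352 / 3633.1022 = 1.4653

1.4653


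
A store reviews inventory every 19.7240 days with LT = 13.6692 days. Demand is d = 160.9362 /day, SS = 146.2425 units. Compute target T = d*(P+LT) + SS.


P + LT = 33.3932
d*(P+LT) = 160.9362 * 33.3932 = 5374.1747
T = 5374.1747 + 146.2425 = 5520.4172

5520.4172 units


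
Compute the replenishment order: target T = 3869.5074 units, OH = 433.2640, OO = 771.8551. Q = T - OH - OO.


Inventory position = OH + OO = 433.2640 + 771.8551 = 1205.1191
Q = 3869.5074 - 1205.1191 = 2664.3883

2664.3883 units


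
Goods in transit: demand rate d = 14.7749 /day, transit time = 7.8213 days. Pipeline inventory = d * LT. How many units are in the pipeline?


Pipeline = 14.7749 * 7.8213 = 115.5589

115.5589 units


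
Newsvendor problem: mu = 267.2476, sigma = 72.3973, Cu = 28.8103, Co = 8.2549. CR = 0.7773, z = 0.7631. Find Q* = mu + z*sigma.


CR = Cu/(Cu+Co) = 28.8103/(28.8103+8.2549) = 0.7773
z = 0.7631
Q* = 267.2476 + 0.7631 * 72.3973 = 322.4940

322.4940 units


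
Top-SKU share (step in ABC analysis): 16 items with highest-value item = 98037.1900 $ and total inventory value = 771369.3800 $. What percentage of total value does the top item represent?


Top item = 98037.1900
Total = 771369.3800
Percentage = 98037.1900 / 771369.3800 * 100 = 12.7095

12.7095%


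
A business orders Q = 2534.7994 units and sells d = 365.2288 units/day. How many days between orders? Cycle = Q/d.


Cycle = 2534.7994 / 365.2288 = 6.9403

6.9403 days


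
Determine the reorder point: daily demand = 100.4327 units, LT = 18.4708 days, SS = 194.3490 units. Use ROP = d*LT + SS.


d*LT = 100.4327 * 18.4708 = 1855.0723
ROP = 1855.0723 + 194.3490 = 2049.4213

2049.4213 units


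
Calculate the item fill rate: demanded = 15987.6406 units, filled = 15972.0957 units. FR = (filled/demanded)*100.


FR = 15972.0957 / 15987.6406 * 100 = 99.9028

99.9028%


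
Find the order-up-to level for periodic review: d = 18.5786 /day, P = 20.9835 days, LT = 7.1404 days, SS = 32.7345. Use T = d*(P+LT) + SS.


P + LT = 28.1239
d*(P+LT) = 18.5786 * 28.1239 = 522.5027
T = 522.5027 + 32.7345 = 555.2372

555.2372 units


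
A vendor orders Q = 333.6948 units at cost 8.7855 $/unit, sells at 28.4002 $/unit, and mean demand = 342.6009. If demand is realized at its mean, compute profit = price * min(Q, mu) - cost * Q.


Sales at mu = min(333.6948, 342.6009) = 333.6948
Revenue = 28.4002 * 333.6948 = 9476.9991
Total cost = 8.7855 * 333.6948 = 2931.6757
Profit = 9476.9991 - 2931.6757 = 6545.3234

6545.3234 $


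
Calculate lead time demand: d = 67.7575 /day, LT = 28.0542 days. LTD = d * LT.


LTD = 67.7575 * 28.0542 = 1900.8825

1900.8825 units


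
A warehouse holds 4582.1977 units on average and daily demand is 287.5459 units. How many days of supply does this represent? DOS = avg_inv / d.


DOS = 4582.1977 / 287.5459 = 15.9355

15.9355 days


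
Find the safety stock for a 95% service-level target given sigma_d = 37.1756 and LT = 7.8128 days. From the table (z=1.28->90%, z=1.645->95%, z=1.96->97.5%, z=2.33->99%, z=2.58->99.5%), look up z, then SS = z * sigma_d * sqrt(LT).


From the table, SL = 95% corresponds to z = 1.645
sqrt(LT) = sqrt(7.8128) = 2.7951
SS = 1.645 * 37.1756 * 2.7951 = 170.9335

170.9335 units


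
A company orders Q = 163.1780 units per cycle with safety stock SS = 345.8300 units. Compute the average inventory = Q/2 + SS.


Q/2 = 81.5890
Avg = 81.5890 + 345.8300 = 427.4190

427.4190 units


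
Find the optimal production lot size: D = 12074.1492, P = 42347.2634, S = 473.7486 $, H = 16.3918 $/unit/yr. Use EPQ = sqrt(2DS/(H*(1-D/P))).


1 - D/P = 1 - 0.2851 = 0.7149
H*(1-D/P) = 11.7181
2DS = 11440222.5594
EPQ = sqrt(976283.7888) = 988.0707

988.0707 units


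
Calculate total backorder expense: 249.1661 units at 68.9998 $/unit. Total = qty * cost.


Total = 249.1661 * 68.9998 = 17192.4111

17192.4111 $


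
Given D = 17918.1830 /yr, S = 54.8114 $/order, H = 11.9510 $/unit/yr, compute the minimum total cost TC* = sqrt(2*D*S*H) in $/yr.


2*D*S*H = 23474648.8683
TC* = sqrt(23474648.8683) = 4845.0644

4845.0644 $/yr


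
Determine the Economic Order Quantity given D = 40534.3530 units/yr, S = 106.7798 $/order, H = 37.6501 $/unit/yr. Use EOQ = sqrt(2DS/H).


2*D*S = 2 * 40534.3530 * 106.7798 = 8656500.2129
2*D*S/H = 229919.7137
EOQ = sqrt(229919.7137) = 479.4994

479.4994 units


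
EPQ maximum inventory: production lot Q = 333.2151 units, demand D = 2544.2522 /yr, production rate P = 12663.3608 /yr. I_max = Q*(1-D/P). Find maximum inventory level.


D/P = 0.2009
1 - D/P = 0.7991
I_max = 333.2151 * 0.7991 = 266.2674

266.2674 units


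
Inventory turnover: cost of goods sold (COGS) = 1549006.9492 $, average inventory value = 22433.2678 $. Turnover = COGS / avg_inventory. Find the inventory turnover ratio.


Turnover = 1549006.9492 / 22433.2678 = 69.0495

69.0495


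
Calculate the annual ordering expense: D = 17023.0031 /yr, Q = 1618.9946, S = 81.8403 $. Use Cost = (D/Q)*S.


Number of orders = D/Q = 10.5146
Cost = 10.5146 * 81.8403 = 860.5141

860.5141 $/yr


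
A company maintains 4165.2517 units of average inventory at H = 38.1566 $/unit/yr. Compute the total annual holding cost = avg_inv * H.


Cost = 4165.2517 * 38.1566 = 158931.8430

158931.8430 $/yr


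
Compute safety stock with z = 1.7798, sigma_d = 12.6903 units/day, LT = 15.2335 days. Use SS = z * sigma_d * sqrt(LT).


sqrt(LT) = sqrt(15.2335) = 3.9030
SS = 1.7798 * 12.6903 * 3.9030 = 88.1542

88.1542 units


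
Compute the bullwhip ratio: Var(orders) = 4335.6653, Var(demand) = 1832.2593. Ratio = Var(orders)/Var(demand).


BW = 4335.6653 / 1832.2593 = 2.3663

2.3663


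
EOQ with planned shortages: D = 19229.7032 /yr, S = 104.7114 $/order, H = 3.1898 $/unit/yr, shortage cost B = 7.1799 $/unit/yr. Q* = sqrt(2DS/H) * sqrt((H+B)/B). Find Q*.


sqrt(2DS/H) = 1123.6125
sqrt((H+B)/B) = 1.2018
Q* = 1123.6125 * 1.2018 = 1350.3316

1350.3316 units


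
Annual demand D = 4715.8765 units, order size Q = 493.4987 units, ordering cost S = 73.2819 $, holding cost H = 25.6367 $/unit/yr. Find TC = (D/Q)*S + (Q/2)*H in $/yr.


Ordering cost = D*S/Q = 700.2823
Holding cost = Q*H/2 = 6325.8391
TC = 700.2823 + 6325.8391 = 7026.1213

7026.1213 $/yr


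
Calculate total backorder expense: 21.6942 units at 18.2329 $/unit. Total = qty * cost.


Total = 21.6942 * 18.2329 = 395.5482

395.5482 $


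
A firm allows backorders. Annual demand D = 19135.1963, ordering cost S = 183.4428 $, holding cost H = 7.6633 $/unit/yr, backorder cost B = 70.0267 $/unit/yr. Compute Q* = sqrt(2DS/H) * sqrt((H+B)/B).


sqrt(2DS/H) = 957.1365
sqrt((H+B)/B) = 1.0533
Q* = 957.1365 * 1.0533 = 1008.1487

1008.1487 units


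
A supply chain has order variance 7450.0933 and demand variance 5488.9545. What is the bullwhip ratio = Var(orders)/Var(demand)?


BW = 7450.0933 / 5488.9545 = 1.3573

1.3573


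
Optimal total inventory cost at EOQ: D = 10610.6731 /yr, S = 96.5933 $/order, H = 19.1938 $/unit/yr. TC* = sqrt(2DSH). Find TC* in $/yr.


2*D*S*H = 39344216.3030
TC* = sqrt(39344216.3030) = 6272.4968

6272.4968 $/yr


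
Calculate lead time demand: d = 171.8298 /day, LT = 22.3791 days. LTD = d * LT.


LTD = 171.8298 * 22.3791 = 3845.3963

3845.3963 units


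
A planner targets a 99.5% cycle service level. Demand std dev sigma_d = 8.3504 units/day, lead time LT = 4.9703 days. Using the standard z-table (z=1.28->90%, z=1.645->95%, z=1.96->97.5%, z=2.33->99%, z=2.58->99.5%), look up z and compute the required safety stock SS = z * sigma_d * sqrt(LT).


From the table, SL = 99.5% corresponds to z = 2.58
sqrt(LT) = sqrt(4.9703) = 2.2294
SS = 2.58 * 8.3504 * 2.2294 = 48.0306

48.0306 units


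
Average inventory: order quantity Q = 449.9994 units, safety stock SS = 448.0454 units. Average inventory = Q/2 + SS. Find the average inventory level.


Q/2 = 224.9997
Avg = 224.9997 + 448.0454 = 673.0451

673.0451 units


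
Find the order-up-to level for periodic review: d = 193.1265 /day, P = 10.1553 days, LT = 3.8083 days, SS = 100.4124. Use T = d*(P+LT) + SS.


P + LT = 13.9636
d*(P+LT) = 193.1265 * 13.9636 = 2696.7412
T = 2696.7412 + 100.4124 = 2797.1536

2797.1536 units


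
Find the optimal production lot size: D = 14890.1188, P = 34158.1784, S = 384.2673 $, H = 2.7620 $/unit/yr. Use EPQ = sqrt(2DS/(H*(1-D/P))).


1 - D/P = 1 - 0.4359 = 0.5641
H*(1-D/P) = 1.5580
2DS = 11443571.4959
EPQ = sqrt(7345047.9359) = 2710.1749

2710.1749 units


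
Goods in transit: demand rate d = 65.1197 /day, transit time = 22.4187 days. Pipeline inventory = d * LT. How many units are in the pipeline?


Pipeline = 65.1197 * 22.4187 = 1459.8990

1459.8990 units


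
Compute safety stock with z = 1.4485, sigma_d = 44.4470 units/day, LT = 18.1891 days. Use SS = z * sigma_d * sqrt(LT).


sqrt(LT) = sqrt(18.1891) = 4.2649
SS = 1.4485 * 44.4470 * 4.2649 = 274.5785

274.5785 units


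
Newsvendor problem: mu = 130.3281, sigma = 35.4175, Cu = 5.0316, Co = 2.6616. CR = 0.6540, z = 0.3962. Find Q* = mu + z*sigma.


CR = Cu/(Cu+Co) = 5.0316/(5.0316+2.6616) = 0.6540
z = 0.3962
Q* = 130.3281 + 0.3962 * 35.4175 = 144.3605

144.3605 units


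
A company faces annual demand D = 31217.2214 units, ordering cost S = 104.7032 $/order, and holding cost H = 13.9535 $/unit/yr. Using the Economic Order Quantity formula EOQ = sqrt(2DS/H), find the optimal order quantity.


2*D*S = 2 * 31217.2214 * 104.7032 = 6537085.9514
2*D*S/H = 468490.7694
EOQ = sqrt(468490.7694) = 684.4639

684.4639 units


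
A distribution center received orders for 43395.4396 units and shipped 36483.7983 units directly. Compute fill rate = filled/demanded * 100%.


FR = 36483.7983 / 43395.4396 * 100 = 84.0729

84.0729%


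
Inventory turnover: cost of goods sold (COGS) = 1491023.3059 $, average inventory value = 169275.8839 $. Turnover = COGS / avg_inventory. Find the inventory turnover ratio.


Turnover = 1491023.3059 / 169275.8839 = 8.8082

8.8082


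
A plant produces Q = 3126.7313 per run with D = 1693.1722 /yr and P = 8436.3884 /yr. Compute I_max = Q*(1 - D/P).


D/P = 0.2007
1 - D/P = 0.7993
I_max = 3126.7313 * 0.7993 = 2499.2004

2499.2004 units


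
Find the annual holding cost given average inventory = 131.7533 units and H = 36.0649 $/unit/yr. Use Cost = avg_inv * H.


Cost = 131.7533 * 36.0649 = 4751.6696

4751.6696 $/yr


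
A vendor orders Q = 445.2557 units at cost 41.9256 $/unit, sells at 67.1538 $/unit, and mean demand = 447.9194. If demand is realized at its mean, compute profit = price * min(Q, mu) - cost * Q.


Sales at mu = min(445.2557, 447.9194) = 445.2557
Revenue = 67.1538 * 445.2557 = 29900.6122
Total cost = 41.9256 * 445.2557 = 18667.6124
Profit = 29900.6122 - 18667.6124 = 11232.9999

11232.9999 $


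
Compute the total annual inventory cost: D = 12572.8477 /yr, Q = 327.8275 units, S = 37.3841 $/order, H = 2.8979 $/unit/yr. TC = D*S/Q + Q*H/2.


Ordering cost = D*S/Q = 1433.7558
Holding cost = Q*H/2 = 475.0057
TC = 1433.7558 + 475.0057 = 1908.7615

1908.7615 $/yr


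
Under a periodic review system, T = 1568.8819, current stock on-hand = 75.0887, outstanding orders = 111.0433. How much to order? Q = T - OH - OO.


Inventory position = OH + OO = 75.0887 + 111.0433 = 186.1320
Q = 1568.8819 - 186.1320 = 1382.7499

1382.7499 units


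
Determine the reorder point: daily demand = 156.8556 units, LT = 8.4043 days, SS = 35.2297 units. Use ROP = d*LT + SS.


d*LT = 156.8556 * 8.4043 = 1318.2615
ROP = 1318.2615 + 35.2297 = 1353.4912

1353.4912 units


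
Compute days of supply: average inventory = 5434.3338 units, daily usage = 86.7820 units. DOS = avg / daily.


DOS = 5434.3338 / 86.7820 = 62.6205

62.6205 days


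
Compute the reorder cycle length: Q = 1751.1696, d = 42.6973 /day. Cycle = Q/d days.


Cycle = 1751.1696 / 42.6973 = 41.0136

41.0136 days


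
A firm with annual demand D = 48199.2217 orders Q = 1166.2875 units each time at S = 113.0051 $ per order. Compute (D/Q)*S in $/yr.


Number of orders = D/Q = 41.3270
Cost = 41.3270 * 113.0051 = 4670.1674

4670.1674 $/yr


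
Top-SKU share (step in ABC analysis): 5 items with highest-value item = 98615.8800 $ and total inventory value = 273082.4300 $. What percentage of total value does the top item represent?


Top item = 98615.8800
Total = 273082.4300
Percentage = 98615.8800 / 273082.4300 * 100 = 36.1121

36.1121%


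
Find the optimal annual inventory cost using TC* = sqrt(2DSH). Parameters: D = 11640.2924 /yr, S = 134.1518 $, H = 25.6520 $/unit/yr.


2*D*S*H = 80114591.1954
TC* = sqrt(80114591.1954) = 8950.6755

8950.6755 $/yr


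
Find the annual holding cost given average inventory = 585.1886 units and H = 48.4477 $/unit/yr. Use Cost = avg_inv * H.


Cost = 585.1886 * 48.4477 = 28351.0417

28351.0417 $/yr


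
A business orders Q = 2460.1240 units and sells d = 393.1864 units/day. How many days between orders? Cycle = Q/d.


Cycle = 2460.1240 / 393.1864 = 6.2569

6.2569 days


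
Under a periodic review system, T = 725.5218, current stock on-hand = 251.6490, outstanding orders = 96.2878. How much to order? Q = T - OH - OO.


Inventory position = OH + OO = 251.6490 + 96.2878 = 347.9368
Q = 725.5218 - 347.9368 = 377.5850

377.5850 units


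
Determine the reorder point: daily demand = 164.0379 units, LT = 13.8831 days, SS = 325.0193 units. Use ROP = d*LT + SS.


d*LT = 164.0379 * 13.8831 = 2277.3546
ROP = 2277.3546 + 325.0193 = 2602.3739

2602.3739 units


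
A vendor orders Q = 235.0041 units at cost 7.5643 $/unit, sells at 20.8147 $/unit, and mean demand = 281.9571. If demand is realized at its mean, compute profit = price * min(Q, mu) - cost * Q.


Sales at mu = min(235.0041, 281.9571) = 235.0041
Revenue = 20.8147 * 235.0041 = 4891.5398
Total cost = 7.5643 * 235.0041 = 1777.6415
Profit = 4891.5398 - 1777.6415 = 3113.8983

3113.8983 $


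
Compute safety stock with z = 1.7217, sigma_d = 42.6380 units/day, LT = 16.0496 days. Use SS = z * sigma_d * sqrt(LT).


sqrt(LT) = sqrt(16.0496) = 4.0062
SS = 1.7217 * 42.6380 * 4.0062 = 294.0942

294.0942 units


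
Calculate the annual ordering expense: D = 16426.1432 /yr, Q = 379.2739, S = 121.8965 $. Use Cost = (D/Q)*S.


Number of orders = D/Q = 43.3094
Cost = 43.3094 * 121.8965 = 5279.2701

5279.2701 $/yr


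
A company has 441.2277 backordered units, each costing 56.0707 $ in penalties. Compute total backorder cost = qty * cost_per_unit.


Total = 441.2277 * 56.0707 = 24739.9460

24739.9460 $


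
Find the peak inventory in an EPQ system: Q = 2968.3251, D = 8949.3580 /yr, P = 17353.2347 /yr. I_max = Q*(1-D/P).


D/P = 0.5157
1 - D/P = 0.4843
I_max = 2968.3251 * 0.4843 = 1437.5094

1437.5094 units


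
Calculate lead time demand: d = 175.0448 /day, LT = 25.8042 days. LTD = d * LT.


LTD = 175.0448 * 25.8042 = 4516.8910

4516.8910 units


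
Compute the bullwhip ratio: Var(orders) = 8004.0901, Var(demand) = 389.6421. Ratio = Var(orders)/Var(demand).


BW = 8004.0901 / 389.6421 = 20.5422

20.5422


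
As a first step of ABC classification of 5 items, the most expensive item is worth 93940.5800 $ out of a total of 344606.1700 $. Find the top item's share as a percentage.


Top item = 93940.5800
Total = 344606.1700
Percentage = 93940.5800 / 344606.1700 * 100 = 27.2603

27.2603%


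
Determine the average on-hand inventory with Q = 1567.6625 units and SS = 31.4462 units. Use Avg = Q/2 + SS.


Q/2 = 783.8312
Avg = 783.8312 + 31.4462 = 815.2774

815.2774 units


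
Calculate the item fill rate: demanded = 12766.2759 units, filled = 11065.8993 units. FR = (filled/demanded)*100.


FR = 11065.8993 / 12766.2759 * 100 = 86.6807

86.6807%


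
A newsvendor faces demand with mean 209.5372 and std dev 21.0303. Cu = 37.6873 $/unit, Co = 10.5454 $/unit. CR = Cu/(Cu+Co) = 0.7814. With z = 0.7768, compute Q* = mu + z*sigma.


CR = Cu/(Cu+Co) = 37.6873/(37.6873+10.5454) = 0.7814
z = 0.7768
Q* = 209.5372 + 0.7768 * 21.0303 = 225.8735

225.8735 units


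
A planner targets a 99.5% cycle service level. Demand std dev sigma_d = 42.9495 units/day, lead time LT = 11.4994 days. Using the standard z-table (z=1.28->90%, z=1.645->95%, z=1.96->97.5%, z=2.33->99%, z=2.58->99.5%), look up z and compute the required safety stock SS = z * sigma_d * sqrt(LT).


From the table, SL = 99.5% corresponds to z = 2.58
sqrt(LT) = sqrt(11.4994) = 3.3911
SS = 2.58 * 42.9495 * 3.3911 = 375.7642

375.7642 units


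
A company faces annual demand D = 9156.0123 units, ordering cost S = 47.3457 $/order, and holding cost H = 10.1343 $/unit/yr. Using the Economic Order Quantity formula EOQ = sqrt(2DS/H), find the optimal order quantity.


2*D*S = 2 * 9156.0123 * 47.3457 = 866995.6231
2*D*S/H = 85550.6175
EOQ = sqrt(85550.6175) = 292.4904

292.4904 units


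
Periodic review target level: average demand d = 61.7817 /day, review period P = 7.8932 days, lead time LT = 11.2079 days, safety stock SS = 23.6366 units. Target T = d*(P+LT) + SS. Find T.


P + LT = 19.1011
d*(P+LT) = 61.7817 * 19.1011 = 1180.0984
T = 1180.0984 + 23.6366 = 1203.7350

1203.7350 units


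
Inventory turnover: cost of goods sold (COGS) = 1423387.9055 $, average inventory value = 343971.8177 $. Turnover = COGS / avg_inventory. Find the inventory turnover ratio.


Turnover = 1423387.9055 / 343971.8177 = 4.1381

4.1381


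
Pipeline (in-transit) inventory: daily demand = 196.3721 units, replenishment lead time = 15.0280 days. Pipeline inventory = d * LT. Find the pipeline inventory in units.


Pipeline = 196.3721 * 15.0280 = 2951.0799

2951.0799 units


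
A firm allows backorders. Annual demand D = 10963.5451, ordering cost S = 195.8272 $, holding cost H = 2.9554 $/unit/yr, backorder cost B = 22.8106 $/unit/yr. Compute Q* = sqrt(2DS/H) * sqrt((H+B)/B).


sqrt(2DS/H) = 1205.3658
sqrt((H+B)/B) = 1.0628
Q* = 1205.3658 * 1.0628 = 1281.0734

1281.0734 units


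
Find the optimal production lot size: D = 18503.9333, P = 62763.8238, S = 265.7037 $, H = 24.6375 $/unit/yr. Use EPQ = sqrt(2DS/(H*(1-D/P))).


1 - D/P = 1 - 0.2948 = 0.7052
H*(1-D/P) = 17.3739
2DS = 9833127.0847
EPQ = sqrt(565970.8637) = 752.3104

752.3104 units


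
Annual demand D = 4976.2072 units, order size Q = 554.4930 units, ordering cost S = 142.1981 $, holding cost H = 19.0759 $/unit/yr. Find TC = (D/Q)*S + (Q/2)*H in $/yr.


Ordering cost = D*S/Q = 1276.1337
Holding cost = Q*H/2 = 5288.7265
TC = 1276.1337 + 5288.7265 = 6564.8602

6564.8602 $/yr
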